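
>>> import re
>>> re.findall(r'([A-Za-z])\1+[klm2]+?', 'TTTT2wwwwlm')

['T', 'w']

`\1` has to match the exact text group 1 already captured.
Matches: at [0:5] match 'TTTT2', group 1 = 'T'; at [5:10] match 'wwwwl', group 1 = 'w'.
With a single group, `findall` returns only what that group captured — 2 items.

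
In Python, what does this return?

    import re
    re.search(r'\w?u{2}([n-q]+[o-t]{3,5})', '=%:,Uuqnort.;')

This matches optionally a word character, then exactly 2 of a literal 'u'; then one or more of a character in [n-q], then 3 to 5 of a character in [o-t] (captured).
Unlike `match`, `search` isn't anchored — it looks for the pattern anywhere in the string.
Here nothing in the string fits, so the call returns None.

None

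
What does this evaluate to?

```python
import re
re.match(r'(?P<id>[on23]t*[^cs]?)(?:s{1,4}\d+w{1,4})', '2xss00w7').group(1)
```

This matches one of [on23], then zero or more of the literal 't', then optionally any character except [cs] (captured as 'id'); then 1 to 4 of a literal 's', then one or more of a digit, then 1 to 4 of a literal 'w' (non-capturing group).
`re.match` won't scan ahead — the pattern has to work from the very first character.
The match spans [0:7] → '2xss00w'.
Captured: group 1 = '2x'.

'2x'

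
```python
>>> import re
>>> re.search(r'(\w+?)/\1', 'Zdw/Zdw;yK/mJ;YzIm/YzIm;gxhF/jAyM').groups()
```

The match spans [0:7] → 'Zdw/Zdw'.
Captured: group 1 = 'Zdw'.

('Zdw',)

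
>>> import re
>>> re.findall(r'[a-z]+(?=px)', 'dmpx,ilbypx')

['dm', 'ilby']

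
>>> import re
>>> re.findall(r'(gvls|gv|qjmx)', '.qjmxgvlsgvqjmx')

Alternation tries branches left to right and keeps the first one that lets the overall match succeed at that position.
Matches: at [1:5] match 'qjmx', group 1 = 'qjmx'; at [5:9] match 'gvls', group 1 = 'gvls'; at [9:11] match 'gv', group 1 = 'gv'; at [11:15] match 'qjmx', group 1 = 'qjmx'.
With a single group, `findall` returns only what that group captured — 4 items.

['qjmx', 'gvls', 'gv', 'qjmx']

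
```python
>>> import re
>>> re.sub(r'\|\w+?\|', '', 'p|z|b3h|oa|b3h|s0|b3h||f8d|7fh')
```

'pb3hb3hb3h|7fh'

Matches: at [1:4] → '|z|'; at [7:11] → '|oa|'; at [14:18] → '|s0|'; at [22:27] → '|f8d|'.
Each match is replaced by ''.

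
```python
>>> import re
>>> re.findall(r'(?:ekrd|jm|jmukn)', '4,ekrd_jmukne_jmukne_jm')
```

['ekrd', 'jm', 'jm', 'jm']

`|` is ordered: at each position the engine commits to the first alternative that works.
`findall` yields the raw match text (4 of them) because the pattern has no groups.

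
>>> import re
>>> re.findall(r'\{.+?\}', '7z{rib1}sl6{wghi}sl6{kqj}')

Walking the string: at [2:8] → '{rib1}'; at [11:17] → '{wghi}'; at [20:25] → '{kqj}'.
No capturing groups, so `findall` returns the 3 full match strings.

['{rib1}', '{wghi}', '{kqj}']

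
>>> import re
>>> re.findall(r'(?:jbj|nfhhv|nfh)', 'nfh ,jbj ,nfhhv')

['nfh', 'jbj', 'nfhhv']

Alternation tries branches left to right and keeps the first one that lets the overall match succeed at that position.
Walking the string: at [0:3] → 'nfh'; at [5:8] → 'jbj'; at [10:15] → 'nfhhv'.
No capturing groups, so `findall` returns the 3 full match strings.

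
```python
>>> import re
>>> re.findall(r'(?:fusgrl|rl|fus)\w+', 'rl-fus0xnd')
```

Since nothing is captured, `findall` lists the 1 matched substring directly.

['fus0xnd']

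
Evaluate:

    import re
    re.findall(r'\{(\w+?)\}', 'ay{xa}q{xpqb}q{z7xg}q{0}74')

['xa', 'xpqb', 'z7xg', '0']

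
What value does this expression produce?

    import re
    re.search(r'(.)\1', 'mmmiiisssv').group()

`\1` has to match the exact text group 1 already captured.
`search` walks the string left to right and returns the first match it finds.
The match spans [0:2] → 'mm'.
Captured: group 1 = 'm'.

'mm'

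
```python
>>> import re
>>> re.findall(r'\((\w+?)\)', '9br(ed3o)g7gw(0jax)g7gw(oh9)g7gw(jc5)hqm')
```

Walking the string: at [3:9] match '(ed3o)', group 1 = 'ed3o'; at [13:19] match '(0jax)', group 1 = '0jax'; at [23:28] match '(oh9)', group 1 = 'oh9'; at [32:37] match '(jc5)', group 1 = 'jc5'.
With a single group, `findall` returns only what that group captured — 4 items.

['ed3o', '0jax', 'oh9', 'jc5']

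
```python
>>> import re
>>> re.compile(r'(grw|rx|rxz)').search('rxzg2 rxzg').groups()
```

('rx',)

The match spans [0:2] → 'rx'.
Captured: group 1 = 'rx'.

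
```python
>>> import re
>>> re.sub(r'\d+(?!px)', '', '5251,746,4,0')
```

The negative lookaround is zero-width — it rules out positions where the adjacent text would match, without consuming anything.
Matches: at [0:4] → '5251'; at [5:8] → '746'; at [9:10] → '4'; at [11:12] → '0'.
Every occurrence is swapped for ''.

',,,'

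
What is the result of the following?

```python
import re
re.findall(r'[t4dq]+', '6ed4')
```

['d4']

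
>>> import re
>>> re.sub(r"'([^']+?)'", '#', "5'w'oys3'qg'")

Matches: at [1:4] → "'w'"; at [8:12] → "'qg'".
Each match is replaced by '#'.

'5#oys3#'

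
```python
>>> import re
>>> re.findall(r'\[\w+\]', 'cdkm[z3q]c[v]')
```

Scanning left to right: at [4:9] → '[z3q]'; at [10:13] → '[v]'.
No capturing groups, so `findall` returns the 2 full match strings.

['[z3q]', '[v]']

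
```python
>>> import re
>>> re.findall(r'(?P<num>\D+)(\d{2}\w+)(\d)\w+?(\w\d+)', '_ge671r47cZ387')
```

[('_ge', '671r4', '7', 'Z387')]

The pattern matches one or more of a non-digit (captured as 'num'); then exactly 2 of a digit, then one or more of a word character (captured); then a digit (captured); then one or more of a word character (lazy); then a word character, then one or more of a digit (captured).
Because the quantifier is non-greedy, it stops expanding at the earliest point where the rest of the pattern can succeed.
Walking the string: at [0:14] match '_ge671r47cZ387', groups = ('_ge', '671r4', '7', 'Z387').
Multiple groups make `findall` return tuples — one 4-tuple for the one match.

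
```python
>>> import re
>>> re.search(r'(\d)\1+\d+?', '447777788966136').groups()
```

('4',)

The match spans [0:3] → '447'.
Captured: group 1 = '4'.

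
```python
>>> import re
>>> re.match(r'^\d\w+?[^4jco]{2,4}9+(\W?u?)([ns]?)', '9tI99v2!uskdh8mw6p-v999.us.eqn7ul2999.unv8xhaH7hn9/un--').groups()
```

('', '')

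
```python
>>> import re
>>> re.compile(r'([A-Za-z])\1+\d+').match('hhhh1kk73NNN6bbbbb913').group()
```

After group 1 captures some text, `\1` only succeeds where that same text appears again.
`match` is anchored at position 0; if the pattern doesn't fit there, it returns None.
The match spans [0:5] → 'hhhh1'.
Captured: group 1 = 'h'.

'hhhh1'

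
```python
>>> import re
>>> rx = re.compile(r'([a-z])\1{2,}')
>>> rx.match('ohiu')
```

None

With `match`, the pattern is implicitly anchored at the beginning.
Here position 0 doesn't satisfy it, so the call returns None.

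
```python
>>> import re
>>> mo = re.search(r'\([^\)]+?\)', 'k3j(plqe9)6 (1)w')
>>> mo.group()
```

The match spans [3:10] → '(plqe9)'.

'(plqe9)'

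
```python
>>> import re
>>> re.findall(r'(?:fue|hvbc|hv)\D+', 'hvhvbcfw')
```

Walking the string: at [0:8] → 'hvhvbcfw'.
With no groups in the pattern, `findall` gives back each whole match — 1 here.

['hvhvbcfw']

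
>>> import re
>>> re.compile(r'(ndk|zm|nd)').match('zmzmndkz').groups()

The match spans [0:2] → 'zm'.
Captured: group 1 = 'zm'.

('zm',)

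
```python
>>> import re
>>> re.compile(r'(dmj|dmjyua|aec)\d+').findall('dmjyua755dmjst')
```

Scanning left to right: at [0:9] match 'dmjyua755', group 1 = 'dmjyua'.
With a single group, `findall` returns only what that group captured — 1 item.

['dmjyua']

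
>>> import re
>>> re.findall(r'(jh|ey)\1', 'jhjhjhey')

The backreference `\1` re-matches whatever the first group consumed, character for character.
Matches: at [0:4] match 'jhjh', group 1 = 'jh'.
With a single group, `findall` returns only what that group captured — 1 item.

['jh']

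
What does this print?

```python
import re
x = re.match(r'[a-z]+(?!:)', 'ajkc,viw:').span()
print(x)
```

`re.match` won't scan ahead — the pattern has to work from the very first character.
The match spans [0:4] → 'ajkc'.

(0, 4)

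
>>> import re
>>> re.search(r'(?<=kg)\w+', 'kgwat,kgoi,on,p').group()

'wat'

The lookaround is zero-width — it requires the adjacent text to match without consuming it, so the asserted text isn't part of the match.
`re.search` tries every starting position until one works.
The match spans [2:5] → 'wat'.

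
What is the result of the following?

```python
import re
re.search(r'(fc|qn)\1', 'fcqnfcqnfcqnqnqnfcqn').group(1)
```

The backreference `\1` re-matches whatever the first group consumed, character for character.
`re.search` tries every starting position until one works.
The match spans [10:14] → 'qnqn'.
Captured: group 1 = 'qn'.

'qn'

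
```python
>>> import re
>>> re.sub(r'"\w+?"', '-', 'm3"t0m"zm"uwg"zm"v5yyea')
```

'm3-zm-zm"v5yyea'

Every occurrence is swapped for '-'.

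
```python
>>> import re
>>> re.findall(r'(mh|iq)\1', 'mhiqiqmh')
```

['iq']

`\1` has to match the exact text group 1 already captured.
With a single group, `findall` returns only what that group captured — 1 item.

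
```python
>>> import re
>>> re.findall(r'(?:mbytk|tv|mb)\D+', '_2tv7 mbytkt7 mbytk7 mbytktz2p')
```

['mbytkt', 'mbytk', 'mbytktz']

`findall` yields the raw match text (3 of them) because the pattern has no groups.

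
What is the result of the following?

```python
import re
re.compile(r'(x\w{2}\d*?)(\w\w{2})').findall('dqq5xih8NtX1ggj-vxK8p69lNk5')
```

Pattern: a literal 'x', then exactly 2 of a word character, then zero or more of a digit (lazy) (captured); then a word character, then exactly 2 of a word character (captured).
Walking the string: at [4:10] match 'xih8Nt', groups = ('xih', '8Nt'); at [17:23] match 'xK8p69', groups = ('xK8', 'p69').
With 2 capturing groups, `findall` returns a 2-tuple per match.

[('xih', '8Nt'), ('xK8', 'p69')]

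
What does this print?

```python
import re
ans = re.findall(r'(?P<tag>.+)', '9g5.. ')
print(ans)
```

['9g5.. ']

The pattern matches one or more of any character (captured as 'tag').
Scanning left to right: at [0:6] match '9g5.. ', group 1 = '9g5.. '.
One capturing group, so `findall` returns just the captured substring from the one match — 1 in all.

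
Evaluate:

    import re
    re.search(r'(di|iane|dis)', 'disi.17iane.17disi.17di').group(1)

The match spans [0:2] → 'di'.
Captured: group 1 = 'di'.

'di'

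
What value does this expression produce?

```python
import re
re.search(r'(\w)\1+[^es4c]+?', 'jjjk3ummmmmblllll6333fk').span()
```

(0, 4)

`\1` is not a pattern — it's the concrete string captured by group 1, re-applied verbatim.
The match spans [0:4] → 'jjjk'.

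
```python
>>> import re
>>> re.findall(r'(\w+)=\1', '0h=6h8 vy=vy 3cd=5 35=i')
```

A backreference is literal: `\1` must see the identical characters the first group matched.
`findall` collects group 1 from the one match (1 total).

['vy']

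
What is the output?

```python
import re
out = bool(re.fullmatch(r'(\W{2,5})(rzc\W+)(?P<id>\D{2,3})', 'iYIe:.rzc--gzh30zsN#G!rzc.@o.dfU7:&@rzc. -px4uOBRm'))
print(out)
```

False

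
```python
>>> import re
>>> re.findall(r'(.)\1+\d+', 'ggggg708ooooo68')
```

`\1` is not a pattern — it's the concrete string captured by group 1, re-applied verbatim.
Walking the string: at [0:8] match 'ggggg708', group 1 = 'g'; at [8:15] match 'ooooo68', group 1 = 'o'.
`findall` collects group 1 from each match (2 total).

['g', 'o']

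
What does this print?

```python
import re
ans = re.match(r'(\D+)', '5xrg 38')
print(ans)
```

None

`re.match` only tries the pattern at the start of the string.
Here the pattern fails at index 0, so the call returns None.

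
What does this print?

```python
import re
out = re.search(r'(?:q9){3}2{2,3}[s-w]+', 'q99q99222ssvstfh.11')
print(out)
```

None

The pattern matches the literal 'q9' repeated 3 times, then 2 to 3 of the literal '2'; then one or more of a character in [s-w].
Here the pattern never matches, so the call returns None.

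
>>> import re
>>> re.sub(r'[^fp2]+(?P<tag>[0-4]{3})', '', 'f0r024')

'f'

Each match is replaced by ''.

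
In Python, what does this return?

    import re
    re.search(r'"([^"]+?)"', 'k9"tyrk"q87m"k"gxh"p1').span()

The match spans [2:8] → '"tyrk"'.

(2, 8)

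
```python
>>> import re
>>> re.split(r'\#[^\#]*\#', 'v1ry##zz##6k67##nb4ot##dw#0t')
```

['v1ry', 'zz', '6k67', 'nb4ot', 'dw#0t']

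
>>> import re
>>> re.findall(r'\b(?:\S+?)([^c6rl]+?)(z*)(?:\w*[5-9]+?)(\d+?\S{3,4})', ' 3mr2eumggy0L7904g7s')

[('m', '', '04g7s')]

With 3 capturing groups, `findall` returns a 3-tuple per match.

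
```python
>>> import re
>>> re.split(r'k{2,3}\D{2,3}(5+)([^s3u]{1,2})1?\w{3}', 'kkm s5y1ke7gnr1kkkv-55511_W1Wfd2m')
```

Pattern: 2 to 3 of the literal 'k', then 2 to 3 of a non-digit; then one or more of a literal '5' (captured); then 1 to 2 of any character except [s3u] (captured); then optionally the literal '1', then exactly 3 of a word character.
Because the pattern has a capturing group, `split` also inserts each captured text between the pieces.

['', '5', 'y1', 'gnr1', '555', '11', 'Wfd2m']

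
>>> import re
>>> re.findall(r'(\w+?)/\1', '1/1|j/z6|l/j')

['1']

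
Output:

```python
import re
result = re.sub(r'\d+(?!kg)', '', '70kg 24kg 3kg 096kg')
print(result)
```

A negative assertion filters positions out without eating any characters.
Each match is replaced by ''.

0kg 4kg 3kg 6kg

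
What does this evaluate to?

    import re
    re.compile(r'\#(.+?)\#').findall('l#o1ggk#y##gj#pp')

`findall` collects group 1 from each match (2 total).

['o1ggk', '#gj']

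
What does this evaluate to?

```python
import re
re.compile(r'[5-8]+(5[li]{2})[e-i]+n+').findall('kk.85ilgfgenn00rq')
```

This matches one or more of a character in [5-8]; then the literal '5', then exactly 2 of one of [li] (captured); then one or more of a character in [e-i], then one or more of the literal 'n'.
Matches: at [3:13] match '85ilgfgenn', group 1 = '5il'.
`findall` collects group 1 from the one match (1 total).

['5il']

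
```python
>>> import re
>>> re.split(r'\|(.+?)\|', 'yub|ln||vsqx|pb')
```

['yub', 'ln', '', 'vsqx', 'pb']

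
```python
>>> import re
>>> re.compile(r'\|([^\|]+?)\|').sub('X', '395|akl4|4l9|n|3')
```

'395X4l9X3'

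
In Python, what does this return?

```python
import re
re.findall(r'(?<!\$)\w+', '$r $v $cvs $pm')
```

A negative assertion filters positions out without eating any characters.
Since nothing is captured, `findall` lists the 2 matched substrings directly.

['vs', 'm']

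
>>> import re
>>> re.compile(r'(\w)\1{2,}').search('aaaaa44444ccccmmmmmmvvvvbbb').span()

(0, 5)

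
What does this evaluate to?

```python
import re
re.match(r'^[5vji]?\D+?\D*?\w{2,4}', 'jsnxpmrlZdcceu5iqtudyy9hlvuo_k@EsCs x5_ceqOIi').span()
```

(0, 6)

`re.match` won't scan ahead — the pattern has to work from the very first character.
The match spans [0:6] → 'jsnxpm'.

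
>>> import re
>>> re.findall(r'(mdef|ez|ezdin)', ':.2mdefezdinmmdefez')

['mdef', 'ez', 'mdef', 'ez']

Alternation tries branches left to right and keeps the first one that lets the overall match succeed at that position.
Scanning left to right: at [3:7] match 'mdef', group 1 = 'mdef'; at [7:9] match 'ez', group 1 = 'ez'; at [13:17] match 'mdef', group 1 = 'mdef'; at [17:19] match 'ez', group 1 = 'ez'.
One capturing group, so `findall` returns just the captured substring from each match — 4 in all.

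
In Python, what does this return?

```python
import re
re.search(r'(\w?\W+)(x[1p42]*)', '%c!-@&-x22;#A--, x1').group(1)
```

'c!-@&-'

The pattern matches optionally a word character, then one or more of a non-word character (captured); then the literal 'x', then zero or more of one of [1p42] (captured).
`re.search` scans for the first position where the pattern succeeds.
The match spans [1:10] → 'c!-@&-x22'.
Captured: group 1 = 'c!-@&-', group 2 = 'x22'.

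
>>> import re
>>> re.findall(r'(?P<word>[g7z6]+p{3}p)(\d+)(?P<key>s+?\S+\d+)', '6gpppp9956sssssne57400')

The pattern matches one or more of one of [g7z6], then exactly 3 of the literal 'p', then the literal 'p' (captured as 'word'); then one or more of a digit (captured); then one or more of a literal 's' (lazy), then one or more of a non-whitespace character, then one or more of a digit (captured as 'key').
Walking the string: at [0:22] match '6gpppp9956sssssne57400', groups = ('6gpppp', '9956', 'sssssne57400').
3 groups means the one result is a tuple of 3 captured strings — 1 here.

[('6gpppp', '9956', 'sssssne57400')]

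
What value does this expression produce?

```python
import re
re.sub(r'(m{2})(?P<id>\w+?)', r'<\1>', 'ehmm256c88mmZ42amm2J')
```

'eh<mm>56c88<mm>42a<mm>J'

A non-greedy quantifier consumes as few characters as it can — just enough that the remainder of the pattern still matches from where it stops; whatever follows it matches normally.
The replacement refers to a captured group, so each match is rewritten using its own captured text.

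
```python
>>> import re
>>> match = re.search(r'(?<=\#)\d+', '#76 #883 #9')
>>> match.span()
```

Because the assertion is zero-width, the text it checks is not consumed and won't appear in the result.
`re.search` tries every starting position until one works.
The match spans [1:3] → '76'.

(1, 3)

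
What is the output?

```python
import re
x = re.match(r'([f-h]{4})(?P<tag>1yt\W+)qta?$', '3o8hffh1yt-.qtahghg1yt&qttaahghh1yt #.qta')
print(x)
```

None

Pattern: exactly 4 of a character in [f-h] (captured); then the literal '1yt', then one or more of a non-word character (captured as 'tag'); then the literal 'qt', then optionally a literal 'a'; then anchored at the end.
`match` is anchored at position 0; if the pattern doesn't fit there, it returns None.
Here position 0 doesn't satisfy it, so the call returns None.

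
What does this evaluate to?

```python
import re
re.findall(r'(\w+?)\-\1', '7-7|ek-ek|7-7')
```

After group 1 captures some text, `\1` only succeeds where that same text appears again.
`findall` collects group 1 from each match (3 total).

['7', 'ek', '7']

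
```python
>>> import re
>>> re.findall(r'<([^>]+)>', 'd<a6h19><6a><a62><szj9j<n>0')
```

Walking the string: at [1:8] match '<a6h19>', group 1 = 'a6h19'; at [8:12] match '<6a>', group 1 = '6a'; at [12:17] match '<a62>', group 1 = 'a62'; at [17:26] match '<szj9j<n>', group 1 = 'szj9j<n'.
One capturing group, so `findall` returns just the captured substring from each match — 4 in all.

['a6h19', '6a', 'a62', 'szj9j<n']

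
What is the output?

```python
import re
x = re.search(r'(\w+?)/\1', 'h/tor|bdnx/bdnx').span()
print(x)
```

A backreference is literal: `\1` must see the identical characters the first group matched.
`re.search` tries every starting position until one works.
The match spans [6:15] → 'bdnx/bdnx'.
Captured: group 1 = 'bdnx'.

(6, 15)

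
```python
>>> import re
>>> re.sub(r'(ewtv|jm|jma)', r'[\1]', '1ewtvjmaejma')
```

The regex engine tests alternatives in the order written; an earlier branch that matches wins even if a later one would match more.
`\1` in the replacement pulls in group 1's text for each match.

'1[ewtv][jm]ae[jm]a'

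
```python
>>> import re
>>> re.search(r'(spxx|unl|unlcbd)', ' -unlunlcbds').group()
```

The match spans [2:5] → 'unl'.

'unl'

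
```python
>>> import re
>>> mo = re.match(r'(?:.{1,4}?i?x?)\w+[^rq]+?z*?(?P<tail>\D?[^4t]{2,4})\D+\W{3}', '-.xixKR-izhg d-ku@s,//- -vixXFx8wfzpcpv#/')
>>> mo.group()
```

'-.xixKR-izhg d-ku@s,//- -'

`re.match` only tries the pattern at the start of the string.
The match spans [0:25] → '-.xixKR-izhg d-ku@s,//- -'.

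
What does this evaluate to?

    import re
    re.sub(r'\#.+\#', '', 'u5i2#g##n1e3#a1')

'u5i2a1'

Matches: at [4:13] → '#g##n1e3#'.
`sub` substitutes '' at each match site.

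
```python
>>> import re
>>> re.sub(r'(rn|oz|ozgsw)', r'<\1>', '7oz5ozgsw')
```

`|` is ordered: at each position the engine commits to the first alternative that works.
Matches: at [1:3] → 'oz'; at [4:6] → 'oz'.
The replacement refers to a captured group, so each match is rewritten using its own captured text.

'7<oz>5<oz>gsw'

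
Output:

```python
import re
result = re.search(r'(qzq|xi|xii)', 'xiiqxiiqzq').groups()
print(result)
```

('xi',)

Branches in `(...|...)` are attempted left-to-right; the first branch that allows the whole pattern to succeed is taken.
`search` walks the string left to right and returns the first match it finds.
The match spans [0:2] → 'xi'.
Captured: group 1 = 'xi'.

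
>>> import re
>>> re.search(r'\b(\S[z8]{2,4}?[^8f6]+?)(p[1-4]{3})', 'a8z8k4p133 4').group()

The match spans [0:10] → 'a8z8k4p133'.

'a8z8k4p133'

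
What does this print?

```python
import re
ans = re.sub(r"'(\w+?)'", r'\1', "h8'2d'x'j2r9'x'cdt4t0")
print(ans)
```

h82dxj2r9x'cdt4t0

`\1` in the replacement pulls in group 1's text for each match.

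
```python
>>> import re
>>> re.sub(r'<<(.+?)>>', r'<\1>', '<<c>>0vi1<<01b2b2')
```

The replacement refers to a captured group, so each match is rewritten using its own captured text.

'<c>0vi1<<01b2b2'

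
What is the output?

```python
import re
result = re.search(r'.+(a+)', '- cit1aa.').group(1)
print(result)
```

The match spans [0:8] → '- cit1aa'.
Captured: group 1 = 'a'.

a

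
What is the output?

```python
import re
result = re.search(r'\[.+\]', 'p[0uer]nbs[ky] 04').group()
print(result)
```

[0uer]nbs[ky]

`re.search` tries every starting position until one works.
The match spans [1:14] → '[0uer]nbs[ky]'.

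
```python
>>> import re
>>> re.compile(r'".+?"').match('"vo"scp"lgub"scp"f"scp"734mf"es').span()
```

(0, 4)

With the lazy modifier that quantifier settles for the fewest repetitions that let the rest of the pattern succeed (the atoms after it are unaffected and can still be greedy).
`re.match` won't scan ahead — the pattern has to work from the very first character.
The match spans [0:4] → '"vo"'.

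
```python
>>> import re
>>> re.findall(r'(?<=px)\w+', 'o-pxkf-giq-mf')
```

['kf']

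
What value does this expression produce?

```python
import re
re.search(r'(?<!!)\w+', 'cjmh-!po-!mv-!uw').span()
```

(0, 4)

The negative lookahead/lookbehind blocks any match where the forbidden context is present.
The match spans [0:4] → 'cjmh'.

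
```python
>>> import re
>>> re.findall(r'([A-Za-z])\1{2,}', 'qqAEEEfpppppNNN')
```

`\1` has to match the exact text group 1 already captured.
Walking the string: at [3:6] match 'EEE', group 1 = 'E'; at [7:12] match 'ppppp', group 1 = 'p'; at [12:15] match 'NNN', group 1 = 'N'.
Because there's exactly one group, `findall` drops the full match and keeps group 1 from each hit.

['E', 'p', 'N']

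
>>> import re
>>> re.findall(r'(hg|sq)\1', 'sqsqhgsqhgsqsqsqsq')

['sq', 'sq', 'sq']

After group 1 captures some text, `\1` only succeeds where that same text appears again.
Walking the string: at [0:4] match 'sqsq', group 1 = 'sq'; at [10:14] match 'sqsq', group 1 = 'sq'; at [14:18] match 'sqsq', group 1 = 'sq'.
`findall` collects group 1 from each match (3 total).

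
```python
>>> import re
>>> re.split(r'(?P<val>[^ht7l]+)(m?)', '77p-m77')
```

The pattern matches one or more of any character except [ht7l] (captured as 'val'); then optionally a literal 'm' (captured).
Because the pattern has a capturing group, `split` also inserts each captured text between the pieces.

['77', 'p-m', '', '77']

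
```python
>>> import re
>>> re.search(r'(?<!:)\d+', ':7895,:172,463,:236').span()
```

The negative lookaround is zero-width — it rules out positions where the adjacent text would match, without consuming anything.
The match spans [2:5] → '895'.

(2, 5)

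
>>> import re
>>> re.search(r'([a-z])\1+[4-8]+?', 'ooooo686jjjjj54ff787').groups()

A backreference is literal: `\1` must see the identical characters the first group matched.
Unlike `match`, `search` isn't anchored — it looks for the pattern anywhere in the string.
The match spans [0:6] → 'ooooo6'.
Captured: group 1 = 'o'.

('o',)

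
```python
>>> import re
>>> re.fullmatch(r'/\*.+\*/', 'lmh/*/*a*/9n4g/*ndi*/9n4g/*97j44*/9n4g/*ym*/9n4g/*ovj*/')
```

None

`re.fullmatch` requires the pattern to consume the entire string.
Here the string isn't matched end-to-end, so the call returns None.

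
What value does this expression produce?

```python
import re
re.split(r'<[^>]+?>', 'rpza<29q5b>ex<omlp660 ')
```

Matches to split on: at [4:11] → '<29q5b>'.
Splitting on the pattern gives 2 pieces.

['rpza', 'ex<omlp660 ']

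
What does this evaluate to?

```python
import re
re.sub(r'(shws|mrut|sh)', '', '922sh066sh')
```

'922066'

`sub` substitutes '' at each match site.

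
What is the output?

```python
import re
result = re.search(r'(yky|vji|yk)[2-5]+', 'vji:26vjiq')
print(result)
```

None

Here nothing in the string fits, so the call returns None.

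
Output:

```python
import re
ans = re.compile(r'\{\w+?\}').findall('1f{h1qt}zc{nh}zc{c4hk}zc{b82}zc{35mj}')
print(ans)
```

Scanning left to right: at [2:8] → '{h1qt}'; at [10:14] → '{nh}'; at [16:22] → '{c4hk}'; at [24:29] → '{b82}'; at [31:37] → '{35mj}'.
No capturing groups, so `findall` returns the 5 full match strings.

['{h1qt}', '{nh}', '{c4hk}', '{b82}', '{35mj}']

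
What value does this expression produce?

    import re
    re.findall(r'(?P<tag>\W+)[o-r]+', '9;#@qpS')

[';#@']

The pattern matches one or more of a non-word character (captured as 'tag'); then one or more of a character in [o-r].
Because there's exactly one group, `findall` drops the full match and keeps group 1 from the one hit.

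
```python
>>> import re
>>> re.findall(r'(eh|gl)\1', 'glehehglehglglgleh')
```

['eh', 'gl']

`\1` has to match the exact text group 1 already captured.
Walking the string: at [2:6] match 'eheh', group 1 = 'eh'; at [10:14] match 'glgl', group 1 = 'gl'.
With a single group, `findall` returns only what that group captured — 2 items.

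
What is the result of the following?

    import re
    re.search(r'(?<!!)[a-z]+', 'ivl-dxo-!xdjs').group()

'ivl'

Because the assertion is negative and zero-width, positions next to the forbidden text are skipped.
The match spans [0:3] → 'ivl'.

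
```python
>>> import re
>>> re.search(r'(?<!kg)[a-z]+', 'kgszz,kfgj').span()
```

The negative lookahead/lookbehind blocks any match where the forbidden context is present.
The match spans [0:5] → 'kgszz'.

(0, 5)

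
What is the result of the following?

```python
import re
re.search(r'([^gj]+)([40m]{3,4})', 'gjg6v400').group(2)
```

The match spans [3:8] → '6v400'.
Captured: group 1 = '6v', group 2 = '400'.

'400'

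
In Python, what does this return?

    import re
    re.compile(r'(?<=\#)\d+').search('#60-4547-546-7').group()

Because the assertion is zero-width, the text it checks is not consumed and won't appear in the result.
`search` walks the string left to right and returns the first match it finds.
The match spans [1:3] → '60'.

'60'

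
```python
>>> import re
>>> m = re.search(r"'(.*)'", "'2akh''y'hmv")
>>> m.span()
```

`search` walks the string left to right and returns the first match it finds.
The match spans [0:9] → "'2akh''y'".
Captured: group 1 = "2akh''y".

(0, 9)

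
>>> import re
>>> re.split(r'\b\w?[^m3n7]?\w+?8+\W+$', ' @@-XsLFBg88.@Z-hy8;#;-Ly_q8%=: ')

Pattern: a word boundary (`\b`, zero-width); then optionally a word character, then optionally any character except [m3n7]; then one or more of a word character (lazy); then one or more of a literal '8', then one or more of a non-word character; then anchored at the end.
Matches to split on: at [23:32] → 'Ly_q8%=: '.
Each match becomes a cut point; 2 segments remain.

[' @@-XsLFBg88.@Z-hy8;#;-', '']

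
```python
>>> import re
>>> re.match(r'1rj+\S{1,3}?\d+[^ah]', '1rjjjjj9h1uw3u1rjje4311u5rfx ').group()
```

'1rjjjjj9h1u'

With `match`, the pattern is implicitly anchored at the beginning.
The match spans [0:11] → '1rjjjjj9h1u'.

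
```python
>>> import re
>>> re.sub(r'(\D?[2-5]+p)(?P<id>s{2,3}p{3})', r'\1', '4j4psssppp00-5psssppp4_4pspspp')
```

'4j4p00-5p4_4pspspp'

This matches optionally a non-digit, then one or more of a character in [2-5], then a literal 'p' (captured); then 2 to 3 of the literal 's', then exactly 3 of the literal 'p' (captured as 'id').
Each match is replaced using the text its own group 1 captured.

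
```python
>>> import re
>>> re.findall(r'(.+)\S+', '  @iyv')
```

Pattern: one or more of any character (captured); then one or more of a non-whitespace character.
`findall` collects group 1 from the one match (1 total).

['  @iy']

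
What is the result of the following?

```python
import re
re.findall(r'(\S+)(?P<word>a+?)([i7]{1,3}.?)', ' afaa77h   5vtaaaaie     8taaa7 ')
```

[('afa', 'a', '77h'), ('5vtaaa', 'a', 'ie'), ('8taa', 'a', '7 ')]

Pattern: one or more of a non-whitespace character (captured); then one or more of a literal 'a' (lazy) (captured as 'word'); then 1 to 3 of one of [i7], then optionally any character (captured).
Scanning left to right: at [1:8] match 'afaa77h', groups = ('afa', 'a', '77h'); at [11:20] match '5vtaaaaie', groups = ('5vtaaa', 'a', 'ie'); at [25:32] match '8taaa7 ', groups = ('8taa', 'a', '7 ').
With 3 capturing groups, `findall` returns a 3-tuple per match.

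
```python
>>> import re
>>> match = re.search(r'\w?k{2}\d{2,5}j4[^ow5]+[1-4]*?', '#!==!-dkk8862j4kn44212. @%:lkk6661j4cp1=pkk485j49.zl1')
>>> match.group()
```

This matches optionally a word character, then exactly 2 of the literal 'k', then 2 to 5 of a digit; then the literal 'j4', then one or more of any character except [ow5], then zero or more of a character in [1-4] (lazy).
`search` walks the string left to right and returns the first match it finds.
The match spans [6:45] → 'dkk8862j4kn44212. @%:lkk6661j4cp1=pkk48'.

'dkk8862j4kn44212. @%:lkk6661j4cp1=pkk48'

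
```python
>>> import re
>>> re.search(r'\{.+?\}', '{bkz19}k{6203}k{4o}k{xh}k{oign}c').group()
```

`re.search` tries every starting position until one works.
The match spans [0:7] → '{bkz19}'.

'{bkz19}'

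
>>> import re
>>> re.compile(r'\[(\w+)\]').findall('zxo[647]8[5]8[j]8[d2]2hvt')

Scanning left to right: at [3:8] match '[647]', group 1 = '647'; at [9:12] match '[5]', group 1 = '5'; at [13:16] match '[j]', group 1 = 'j'; at [17:21] match '[d2]', group 1 = 'd2'.
With a single group, `findall` returns only what that group captured — 4 items.

['647', '5', 'j', 'd2']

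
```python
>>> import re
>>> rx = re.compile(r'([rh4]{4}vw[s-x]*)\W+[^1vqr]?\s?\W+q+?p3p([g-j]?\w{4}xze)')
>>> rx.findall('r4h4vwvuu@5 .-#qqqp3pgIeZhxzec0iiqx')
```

[('r4h4vwvuu', 'gIeZhxze')]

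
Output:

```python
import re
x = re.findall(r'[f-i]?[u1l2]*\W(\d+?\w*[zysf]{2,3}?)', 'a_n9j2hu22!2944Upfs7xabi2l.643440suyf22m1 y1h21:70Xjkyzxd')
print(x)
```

Because there's exactly one group, `findall` drops the full match and keeps group 1 from each hit.

['2944Upfs', '643440suyf', '70Xjkyz']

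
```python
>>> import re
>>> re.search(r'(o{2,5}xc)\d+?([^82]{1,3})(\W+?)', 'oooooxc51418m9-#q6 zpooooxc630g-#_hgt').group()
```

Pattern: 2 to 5 of a literal 'o', then the literal 'xc' (captured); then one or more of a digit (lazy); then 1 to 3 of any character except [82] (captured); then one or more of a non-word character (lazy) (captured).
`re.search` tries every starting position until one works.
The match spans [0:16] → 'oooooxc51418m9-#'.
Captured: group 1 = 'oooooxc', group 2 = 'm9-', group 3 = '#'.

'oooooxc51418m9-#'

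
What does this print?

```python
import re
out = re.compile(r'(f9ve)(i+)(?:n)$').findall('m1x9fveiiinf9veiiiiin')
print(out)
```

[('f9ve', 'iiiii')]

The pattern matches the literal 'f9', then the literal 've' (captured); then one or more of a literal 'i' (captured); then a literal 'n' (non-capturing group); then anchored at the end.
`findall` packs the 2 group values into a tuple for every match.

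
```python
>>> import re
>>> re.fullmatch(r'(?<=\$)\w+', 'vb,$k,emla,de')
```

None

For `fullmatch`, every character of the input must be accounted for by the pattern.
Here the pattern can't cover the whole string, so the call returns None.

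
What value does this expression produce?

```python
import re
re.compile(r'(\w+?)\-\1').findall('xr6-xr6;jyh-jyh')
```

['xr6', 'jyh']

The backreference `\1` re-matches whatever the first group consumed, character for character.
Because there's exactly one group, `findall` drops the full match and keeps group 1 from each hit.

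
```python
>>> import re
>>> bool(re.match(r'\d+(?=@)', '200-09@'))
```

With `match`, the pattern is implicitly anchored at the beginning.
Here the pattern fails at index 0, so the call returns None, and `bool(None)` is False.

False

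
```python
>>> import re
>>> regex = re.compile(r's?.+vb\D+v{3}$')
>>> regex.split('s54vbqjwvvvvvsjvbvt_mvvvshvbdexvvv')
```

The string is cut at each match, leaving 2 pieces.

['', '']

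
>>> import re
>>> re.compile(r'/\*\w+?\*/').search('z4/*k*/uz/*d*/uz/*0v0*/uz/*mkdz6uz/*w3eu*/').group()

The match spans [2:7] → '/*k*/'.

'/*k*/'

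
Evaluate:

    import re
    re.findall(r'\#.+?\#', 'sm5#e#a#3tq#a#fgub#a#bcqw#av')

['#e#', '#3tq#', '#fgub#', '#bcqw#']

A non-greedy quantifier consumes as few characters as it can — just enough that the remainder of the pattern still matches from where it stops; whatever follows it matches normally.
Scanning left to right: at [3:6] → '#e#'; at [7:12] → '#3tq#'; at [13:19] → '#fgub#'; at [20:26] → '#bcqw#'.
Since nothing is captured, `findall` lists the 4 matched substrings directly.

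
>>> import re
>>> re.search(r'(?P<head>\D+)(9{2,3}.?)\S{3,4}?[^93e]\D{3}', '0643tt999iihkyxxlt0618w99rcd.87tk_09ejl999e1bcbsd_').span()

This matches one or more of a non-digit (captured as 'head'); then 2 to 3 of a literal '9', then optionally any character (captured); then 3 to 4 of a non-whitespace character (lazy), then any character except [93e], then exactly 3 of a non-digit.
Because the quantifier is non-greedy, it stops expanding at the earliest point where the rest of the pattern can succeed.
`search` walks the string left to right and returns the first match it finds.
The match spans [4:17] → 'tt999iihkyxxl'.
Captured: group 1 = 'tt', group 2 = '999i'.

(4, 17)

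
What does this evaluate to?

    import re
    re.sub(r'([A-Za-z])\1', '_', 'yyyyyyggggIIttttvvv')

After group 1 captures some text, `\1` only succeeds where that same text appears again.
Matches: at [0:2] → 'yy'; at [2:4] → 'yy'; at [4:6] → 'yy'; at [6:8] → 'gg'; at [8:10] → 'gg'; ….
Every occurrence is swapped for '_'.

'_________v'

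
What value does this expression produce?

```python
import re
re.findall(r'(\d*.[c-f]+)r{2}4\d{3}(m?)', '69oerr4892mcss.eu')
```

[('69oe', 'm')]

Pattern: zero or more of a digit, then any character, then one or more of a character in [c-f] (captured); then exactly 2 of the literal 'r', then a literal '4', then exactly 3 of a digit; then optionally a literal 'm' (captured).
Scanning left to right: at [0:11] match '69oerr4892m', groups = ('69oe', 'm').
Multiple groups make `findall` return tuples — one 2-tuple for the one match.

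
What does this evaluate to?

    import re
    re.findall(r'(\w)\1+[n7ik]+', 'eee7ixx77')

A backreference is literal: `\1` must see the identical characters the first group matched.
`findall` collects group 1 from each match (2 total).

['e', 'x']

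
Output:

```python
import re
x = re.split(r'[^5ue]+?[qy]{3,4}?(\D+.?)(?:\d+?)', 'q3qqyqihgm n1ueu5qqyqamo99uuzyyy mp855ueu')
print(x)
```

Pattern: one or more of any character except [5ue] (lazy), then 3 to 4 of one of [qy] (lazy); then one or more of a non-digit, then optionally any character (captured); then one or more of a digit (lazy) (non-capturing group).
Matches to split on: at [0:13] → 'q3qqyqihgm n1'; at [17:26] → 'qqyqamo99'; at [28:37] → 'zyyy mp85'.
Because the pattern has a capturing group, `split` also inserts each captured text between the pieces.

['', 'qihgm n', 'ueu5', 'amo9', 'uu', ' mp8', '5ueu']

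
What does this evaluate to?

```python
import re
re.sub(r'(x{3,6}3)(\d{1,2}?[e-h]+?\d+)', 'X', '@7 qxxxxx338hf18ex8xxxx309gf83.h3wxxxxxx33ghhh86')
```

'@7 qXex8X.h3wX'

The pattern matches 3 to 6 of a literal 'x', then the literal '3' (captured); then 1 to 2 of a digit (lazy), then one or more of a character in [e-h] (lazy), then one or more of a digit (captured).
Each match is replaced by 'X'.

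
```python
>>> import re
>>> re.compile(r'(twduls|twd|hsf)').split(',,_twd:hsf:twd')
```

Matches to split on: at [3:6] → 'twd'; at [7:10] → 'hsf'; at [11:14] → 'twd'.
Because the pattern has a capturing group, `split` also inserts each captured text between the pieces.

[',,_', 'twd', ':', 'hsf', ':', 'twd', '']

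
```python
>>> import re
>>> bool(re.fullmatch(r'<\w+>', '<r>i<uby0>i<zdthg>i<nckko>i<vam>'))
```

False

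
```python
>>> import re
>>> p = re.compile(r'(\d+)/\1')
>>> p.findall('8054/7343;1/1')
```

`\1` has to match the exact text group 1 already captured.
Scanning left to right: at [10:13] match '1/1', group 1 = '1'.
One capturing group, so `findall` returns just the captured substring from the one match — 1 in all.

['1']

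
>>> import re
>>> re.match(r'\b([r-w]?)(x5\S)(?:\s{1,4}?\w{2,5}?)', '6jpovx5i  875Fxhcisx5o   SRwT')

None

Pattern: a word boundary (`\b`, zero-width); then optionally a character in [r-w] (captured); then the literal 'x5', then a non-whitespace character (captured); then 1 to 4 of whitespace (lazy), then 2 to 5 of a word character (lazy) (non-capturing group).
`re.match` only tries the pattern at the start of the string.
Here the pattern fails at index 0, so the call returns None.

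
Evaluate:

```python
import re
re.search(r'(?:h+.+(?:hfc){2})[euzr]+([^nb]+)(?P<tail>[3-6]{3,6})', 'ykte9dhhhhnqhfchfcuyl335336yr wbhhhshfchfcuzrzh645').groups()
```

This matches one or more of a literal 'h', then one or more of any character, then the literal 'hfc' repeated 2 times (non-capturing group); then one or more of one of [euzr]; then one or more of any character except [nb] (captured); then 3 to 6 of a character in [3-6] (captured as 'tail').
Unlike `match`, `search` isn't anchored — it looks for the pattern anywhere in the string.
The match spans [6:50] → 'hhhhnqhfchfcuyl335336yr wbhhhshfchfcuzrzh645'.
Captured: group 1 = 'h', group 2 = '645'.

('h', '645')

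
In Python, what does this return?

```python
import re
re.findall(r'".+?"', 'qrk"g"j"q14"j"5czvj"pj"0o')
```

['"g"', '"q14"', '"5czvj"']

Since nothing is captured, `findall` lists the 3 matched substrings directly.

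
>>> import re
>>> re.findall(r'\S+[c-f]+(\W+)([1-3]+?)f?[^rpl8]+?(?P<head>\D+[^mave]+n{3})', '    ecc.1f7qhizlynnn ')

[('.', '1', 'qhizlynnn')]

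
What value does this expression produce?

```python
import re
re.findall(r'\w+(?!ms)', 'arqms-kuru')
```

`(?!…)`/`(?<!…)` only lets a position through if the neighbouring text does NOT match; no characters are consumed.
`findall` yields the raw match text (2 of them) because the pattern has no groups.

['arqms', 'kuru']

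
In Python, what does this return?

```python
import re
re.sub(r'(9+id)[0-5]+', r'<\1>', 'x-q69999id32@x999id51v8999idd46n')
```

'x-q6<9999id>@x<999id>v8999idd46n'

The pattern matches one or more of a literal '9', then the literal 'id' (captured); then one or more of a character in [0-5].
Matches: at [4:12] → '9999id32'; at [14:21] → '999id51'.
Each match is replaced using the text its own group 1 captured.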